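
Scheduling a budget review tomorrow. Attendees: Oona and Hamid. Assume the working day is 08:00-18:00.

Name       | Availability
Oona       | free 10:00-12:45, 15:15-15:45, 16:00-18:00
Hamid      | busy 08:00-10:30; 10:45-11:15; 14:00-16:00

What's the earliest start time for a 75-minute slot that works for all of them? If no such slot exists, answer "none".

Oona free: 10:00-12:45, 15:15-15:45, 16:00-18:00.
Hamid free: 10:30-10:45, 11:15-14:00, 16:00-18:00 (invert busy blocks within the working day).
Oona ∩ Hamid: 10:30-10:45, 11:15-12:45, 16:00-18:00.
So the common availability across everyone is 10:30-10:45, 11:15-12:45, 16:00-18:00.
The first common window of at least 75 minutes is 11:15-12:45, so the earliest start is 11:15.

11:15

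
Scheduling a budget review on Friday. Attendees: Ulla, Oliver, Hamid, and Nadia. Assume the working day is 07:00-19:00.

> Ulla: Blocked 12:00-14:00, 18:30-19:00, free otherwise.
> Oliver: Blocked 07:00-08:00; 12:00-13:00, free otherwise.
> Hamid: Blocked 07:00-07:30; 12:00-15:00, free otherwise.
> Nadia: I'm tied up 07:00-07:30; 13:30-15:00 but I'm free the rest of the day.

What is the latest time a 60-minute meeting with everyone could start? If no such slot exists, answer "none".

17:30

Ulla free: 07:00-12:00, 14:00-18:30 (invert busy blocks within the working day).
Oliver free: 08:00-12:00, 13:00-19:00 (invert busy blocks within the working day).
Hamid free: 07:30-12:00, 15:00-19:00 (invert busy blocks within the working day).
Nadia free: 07:30-13:30, 15:00-19:00 (invert busy blocks within the working day).
Ulla ∩ Oliver: 08:00-12:00, 14:00-18:30.
Ulla ∩ Oliver ∩ Hamid: 08:00-12:00, 15:00-18:30.
Ulla ∩ Oliver ∩ Hamid ∩ Nadia: 08:00-12:00, 15:00-18:30.
The last common window of at least 60 minutes is 15:00-18:30; a 60-minute meeting can start as late as 17:30 and still end by 18:30.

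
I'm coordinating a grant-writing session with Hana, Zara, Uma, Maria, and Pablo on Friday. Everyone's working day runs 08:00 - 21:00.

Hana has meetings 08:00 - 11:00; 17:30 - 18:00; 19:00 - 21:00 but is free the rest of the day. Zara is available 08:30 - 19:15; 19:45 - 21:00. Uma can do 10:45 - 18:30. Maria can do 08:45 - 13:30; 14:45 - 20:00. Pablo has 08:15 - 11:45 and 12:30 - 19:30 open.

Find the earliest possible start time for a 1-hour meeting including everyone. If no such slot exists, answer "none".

Hana free: 11:00-17:30, 18:00-19:00 (invert busy blocks within the working day).
Zara free: 08:30-19:15, 19:45-21:00.
Uma free: 10:45-18:30.
Maria free: 08:45-13:30, 14:45-20:00.
Pablo free: 08:15-11:45, 12:30-19:30.
Hana ∩ Zara: 11:00-17:30, 18:00-19:00.
Hana ∩ Zara ∩ Uma: 11:00-17:30, 18:00-18:30.
Hana ∩ Zara ∩ Uma ∩ Maria: 11:00-13:30, 14:45-17:30, 18:00-18:30.
Hana ∩ Zara ∩ Uma ∩ Maria ∩ Pablo: 11:00-11:45, 12:30-13:30, 14:45-17:30, 18:00-18:30.
Those are the intersection windows.
The first common window of at least 60 minutes is 12:30-13:30, so the earliest start is 12:30.

12:30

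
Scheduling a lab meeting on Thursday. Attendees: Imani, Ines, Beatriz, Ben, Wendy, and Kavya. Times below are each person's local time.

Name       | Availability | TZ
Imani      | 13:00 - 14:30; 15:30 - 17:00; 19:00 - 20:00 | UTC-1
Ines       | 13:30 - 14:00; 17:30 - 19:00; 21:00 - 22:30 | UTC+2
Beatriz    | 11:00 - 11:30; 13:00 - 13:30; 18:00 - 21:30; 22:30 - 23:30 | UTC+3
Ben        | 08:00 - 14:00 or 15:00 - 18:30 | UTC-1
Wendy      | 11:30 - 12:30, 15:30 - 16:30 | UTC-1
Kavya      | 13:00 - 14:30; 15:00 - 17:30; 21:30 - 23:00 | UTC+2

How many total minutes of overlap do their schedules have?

0

Imani in UTC: 14:00-15:30, 16:30-18:00, 20:00-21:00 (add 1h to convert from UTC-1).
Ines in UTC: 11:30-12:00, 15:30-17:00, 19:00-20:30 (subtract 2h to convert from UTC+2).
Beatriz in UTC: 08:00-08:30, 10:00-10:30, 15:00-18:30, 19:30-20:30 (subtract 3h to convert from UTC+3).
Ben in UTC: 09:00-15:00, 16:00-19:30 (add 1h to convert from UTC-1).
Wendy in UTC: 12:30-13:30, 16:30-17:30 (add 1h to convert from UTC-1).
Kavya in UTC: 11:00-12:30, 13:00-15:30, 19:30-21:00 (subtract 2h to convert from UTC+2).
Imani ∩ Ines: 16:30-17:00, 20:00-20:30.
Imani ∩ Ines ∩ Beatriz: 16:30-17:00, 20:00-20:30.
Imani ∩ Ines ∩ Beatriz ∩ Ben: 16:30-17:00.
Imani ∩ Ines ∩ Beatriz ∩ Ben ∩ Wendy: 16:30-17:00.
Imani ∩ Ines ∩ Beatriz ∩ Ben ∩ Wendy ∩ Kavya: ∅.
There is no time when everyone is free.
There is no common window, so the total is 0 minutes.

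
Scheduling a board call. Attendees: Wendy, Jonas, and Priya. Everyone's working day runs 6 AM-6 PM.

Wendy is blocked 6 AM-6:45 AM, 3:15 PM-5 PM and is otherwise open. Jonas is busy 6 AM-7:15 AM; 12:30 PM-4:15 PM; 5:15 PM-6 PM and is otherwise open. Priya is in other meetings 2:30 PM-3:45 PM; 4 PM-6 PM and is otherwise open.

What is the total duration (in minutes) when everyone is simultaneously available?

Wendy free: 06:45-15:15, 17:00-18:00 (invert busy blocks within the working day).
Jonas free: 07:15-12:30, 16:15-17:15 (invert busy blocks within the working day).
Priya free: 06:00-14:30, 15:45-16:00 (invert busy blocks within the working day).
Wendy ∩ Jonas: 07:15-12:30, 17:00-17:15.
Wendy ∩ Jonas ∩ Priya: 07:15-12:30.
That's a single block of 315 minutes.

315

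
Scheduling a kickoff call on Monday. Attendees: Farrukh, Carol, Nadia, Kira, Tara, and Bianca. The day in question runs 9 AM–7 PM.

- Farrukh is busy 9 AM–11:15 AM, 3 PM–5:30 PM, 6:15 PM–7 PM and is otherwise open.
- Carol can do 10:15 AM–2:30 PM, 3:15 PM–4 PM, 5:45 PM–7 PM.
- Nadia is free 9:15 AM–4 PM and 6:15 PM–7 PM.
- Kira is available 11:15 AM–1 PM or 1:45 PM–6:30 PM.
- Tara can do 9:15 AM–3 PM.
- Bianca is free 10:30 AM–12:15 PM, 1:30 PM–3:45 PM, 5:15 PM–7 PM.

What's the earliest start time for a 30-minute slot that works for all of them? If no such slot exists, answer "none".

11:15

Farrukh free: 11:15-15:00, 17:30-18:15 (invert busy blocks within the working day).
Carol free: 10:15-14:30, 15:15-16:00, 17:45-19:00.
Nadia free: 09:15-16:00, 18:15-19:00.
Kira free: 11:15-13:00, 13:45-18:30.
Tara free: 09:15-15:00.
Bianca free: 10:30-12:15, 13:30-15:45, 17:15-19:00.
Farrukh ∩ Carol: 11:15-14:30, 17:45-18:15.
Farrukh ∩ Carol ∩ Nadia: 11:15-14:30.
Farrukh ∩ Carol ∩ Nadia ∩ Kira: 11:15-13:00, 13:45-14:30.
Farrukh ∩ Carol ∩ Nadia ∩ Kira ∩ Tara: 11:15-13:00, 13:45-14:30.
Farrukh ∩ Carol ∩ Nadia ∩ Kira ∩ Tara ∩ Bianca: 11:15-12:15, 13:45-14:30.
The first common window of at least 30 minutes is 11:15-12:15, so the earliest start is 11:15.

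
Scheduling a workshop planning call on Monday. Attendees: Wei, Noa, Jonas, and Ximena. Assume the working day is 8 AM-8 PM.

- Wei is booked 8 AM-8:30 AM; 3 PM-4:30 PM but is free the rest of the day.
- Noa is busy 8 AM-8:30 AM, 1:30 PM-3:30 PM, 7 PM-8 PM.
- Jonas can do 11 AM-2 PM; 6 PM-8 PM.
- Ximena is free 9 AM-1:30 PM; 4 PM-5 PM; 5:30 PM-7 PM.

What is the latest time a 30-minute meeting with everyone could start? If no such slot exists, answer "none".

18:30

Wei free: 08:30-15:00, 16:30-20:00 (invert busy blocks within the working day).
Noa free: 08:30-13:30, 15:30-19:00 (invert busy blocks within the working day).
Jonas free: 11:00-14:00, 18:00-20:00.
Ximena free: 09:00-13:30, 16:00-17:00, 17:30-19:00.
Wei ∩ Noa: 08:30-13:30, 16:30-19:00.
Wei ∩ Noa ∩ Jonas: 11:00-13:30, 18:00-19:00.
Wei ∩ Noa ∩ Jonas ∩ Ximena: 11:00-13:30, 18:00-19:00.
The last common window of at least 30 minutes is 18:00-19:00; a 30-minute meeting can start as late as 18:30 and still end by 19:00.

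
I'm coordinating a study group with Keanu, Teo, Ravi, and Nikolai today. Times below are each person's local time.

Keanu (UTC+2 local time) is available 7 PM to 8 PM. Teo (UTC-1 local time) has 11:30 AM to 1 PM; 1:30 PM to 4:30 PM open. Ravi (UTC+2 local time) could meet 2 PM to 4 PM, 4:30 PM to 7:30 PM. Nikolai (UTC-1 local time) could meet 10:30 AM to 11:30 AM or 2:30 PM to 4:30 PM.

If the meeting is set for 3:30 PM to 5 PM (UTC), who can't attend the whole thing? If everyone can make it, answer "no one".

Keanu in UTC: 17:00-18:00 (subtract 2h to convert from UTC+2).
Teo in UTC: 12:30-14:00, 14:30-17:30 (add 1h to convert from UTC-1).
Ravi in UTC: 12:00-14:00, 14:30-17:30 (subtract 2h to convert from UTC+2).
Nikolai in UTC: 11:30-12:30, 15:30-17:30 (add 1h to convert from UTC-1).
Keanu: not fully free for 15:30-17:00. Teo: free for 15:30-17:00. Ravi: free for 15:30-17:00. Nikolai: free for 15:30-17:00.

Keanu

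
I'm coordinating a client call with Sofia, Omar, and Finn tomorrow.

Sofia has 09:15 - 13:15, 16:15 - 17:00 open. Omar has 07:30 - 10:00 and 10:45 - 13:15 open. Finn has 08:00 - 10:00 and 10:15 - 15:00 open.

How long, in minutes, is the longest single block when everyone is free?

Sofia ∩ Omar: 09:15-10:00, 10:45-13:15.
Sofia ∩ Omar ∩ Finn: 09:15-10:00, 10:45-13:15.
The longest is 10:45-13:15 at 150 minutes.

150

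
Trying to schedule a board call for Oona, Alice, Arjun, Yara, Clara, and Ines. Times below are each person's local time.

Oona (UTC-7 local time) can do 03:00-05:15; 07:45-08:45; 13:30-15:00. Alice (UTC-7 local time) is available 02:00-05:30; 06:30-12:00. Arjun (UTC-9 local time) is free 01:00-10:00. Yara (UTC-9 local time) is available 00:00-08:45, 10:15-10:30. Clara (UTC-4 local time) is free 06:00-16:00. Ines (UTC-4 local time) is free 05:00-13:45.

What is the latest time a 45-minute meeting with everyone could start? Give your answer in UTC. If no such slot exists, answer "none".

15:00

Oona in UTC: 10:00-12:15, 14:45-15:45, 20:30-22:00 (add 7h to convert from UTC-7).
Alice in UTC: 09:00-12:30, 13:30-19:00 (add 7h to convert from UTC-7).
Arjun in UTC: 10:00-19:00 (add 9h to convert from UTC-9).
Yara in UTC: 09:00-17:45, 19:15-19:30 (add 9h to convert from UTC-9).
Clara in UTC: 10:00-20:00 (add 4h to convert from UTC-4).
Ines in UTC: 09:00-17:45 (add 4h to convert from UTC-4).
Oona ∩ Alice: 10:00-12:15, 14:45-15:45.
Oona ∩ Alice ∩ Arjun: 10:00-12:15, 14:45-15:45.
Oona ∩ Alice ∩ Arjun ∩ Yara: 10:00-12:15, 14:45-15:45.
Oona ∩ Alice ∩ Arjun ∩ Yara ∩ Clara: 10:00-12:15, 14:45-15:45.
Oona ∩ Alice ∩ Arjun ∩ Yara ∩ Clara ∩ Ines: 10:00-12:15, 14:45-15:45.
The last common window of at least 45 minutes is 14:45-15:45; a 45-minute meeting can start as late as 15:00 and still end by 15:45.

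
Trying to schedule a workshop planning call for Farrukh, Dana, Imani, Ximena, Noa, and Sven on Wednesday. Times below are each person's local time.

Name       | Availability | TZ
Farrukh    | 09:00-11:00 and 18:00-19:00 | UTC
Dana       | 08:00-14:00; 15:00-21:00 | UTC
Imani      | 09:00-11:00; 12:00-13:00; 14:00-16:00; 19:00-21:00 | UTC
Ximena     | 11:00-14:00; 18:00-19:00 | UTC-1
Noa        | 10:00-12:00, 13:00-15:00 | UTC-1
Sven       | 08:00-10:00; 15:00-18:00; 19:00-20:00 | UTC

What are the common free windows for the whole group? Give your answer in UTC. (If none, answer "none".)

none

Farrukh in UTC: 09:00-11:00, 18:00-19:00.
Dana in UTC: 08:00-14:00, 15:00-21:00.
Imani in UTC: 09:00-11:00, 12:00-13:00, 14:00-16:00, 19:00-21:00.
Ximena in UTC: 12:00-15:00, 19:00-20:00 (add 1h to convert from UTC-1).
Noa in UTC: 11:00-13:00, 14:00-16:00 (add 1h to convert from UTC-1).
Sven in UTC: 08:00-10:00, 15:00-18:00, 19:00-20:00.
Farrukh ∩ Dana: 09:00-11:00, 18:00-19:00.
Farrukh ∩ Dana ∩ Imani: 09:00-11:00.
Farrukh ∩ Dana ∩ Imani ∩ Ximena: ∅.
Farrukh ∩ Dana ∩ Imani ∩ Ximena ∩ Noa: ∅.
Farrukh ∩ Dana ∩ Imani ∩ Ximena ∩ Noa ∩ Sven: ∅.
There is no time when everyone is free.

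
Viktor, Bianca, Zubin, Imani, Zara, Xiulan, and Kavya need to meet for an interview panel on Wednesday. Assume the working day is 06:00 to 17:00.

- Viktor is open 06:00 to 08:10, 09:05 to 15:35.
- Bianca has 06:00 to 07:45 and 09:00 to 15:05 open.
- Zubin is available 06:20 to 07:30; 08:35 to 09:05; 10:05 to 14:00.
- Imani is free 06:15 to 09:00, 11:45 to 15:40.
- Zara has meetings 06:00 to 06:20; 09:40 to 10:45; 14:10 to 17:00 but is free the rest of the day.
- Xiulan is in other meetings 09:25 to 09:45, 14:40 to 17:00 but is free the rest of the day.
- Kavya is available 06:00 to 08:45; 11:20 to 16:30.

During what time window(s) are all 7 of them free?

Viktor free: 06:00-08:10, 09:05-15:35.
Bianca free: 06:00-07:45, 09:00-15:05.
Zubin free: 06:20-07:30, 08:35-09:05, 10:05-14:00.
Imani free: 06:15-09:00, 11:45-15:40.
Zara free: 06:20-09:40, 10:45-14:10 (invert busy blocks within the working day).
Xiulan free: 06:00-09:25, 09:45-14:40 (invert busy blocks within the working day).
Kavya free: 06:00-08:45, 11:20-16:30.
Viktor ∩ Bianca: 06:00-07:45, 09:05-15:05.
Viktor ∩ Bianca ∩ Zubin: 06:20-07:30, 10:05-14:00.
Viktor ∩ Bianca ∩ Zubin ∩ Imani: 06:20-07:30, 11:45-14:00.
Viktor ∩ Bianca ∩ Zubin ∩ Imani ∩ Zara: 06:20-07:30, 11:45-14:00.
Viktor ∩ Bianca ∩ Zubin ∩ Imani ∩ Zara ∩ Xiulan: 06:20-07:30, 11:45-14:00.
Viktor ∩ Bianca ∩ Zubin ∩ Imani ∩ Zara ∩ Xiulan ∩ Kavya: 06:20-07:30, 11:45-14:00.
Those are the intersection windows.

06:20-07:30, 11:45-14:00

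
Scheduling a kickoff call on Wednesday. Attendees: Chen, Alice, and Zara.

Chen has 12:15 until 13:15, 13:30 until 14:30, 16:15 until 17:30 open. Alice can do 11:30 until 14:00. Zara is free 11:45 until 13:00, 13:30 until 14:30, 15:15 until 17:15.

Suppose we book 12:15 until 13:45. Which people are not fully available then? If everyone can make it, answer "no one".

Chen, Zara

Chen: not fully free for 12:15-13:45. Alice: free for 12:15-13:45. Zara: not fully free for 12:15-13:45.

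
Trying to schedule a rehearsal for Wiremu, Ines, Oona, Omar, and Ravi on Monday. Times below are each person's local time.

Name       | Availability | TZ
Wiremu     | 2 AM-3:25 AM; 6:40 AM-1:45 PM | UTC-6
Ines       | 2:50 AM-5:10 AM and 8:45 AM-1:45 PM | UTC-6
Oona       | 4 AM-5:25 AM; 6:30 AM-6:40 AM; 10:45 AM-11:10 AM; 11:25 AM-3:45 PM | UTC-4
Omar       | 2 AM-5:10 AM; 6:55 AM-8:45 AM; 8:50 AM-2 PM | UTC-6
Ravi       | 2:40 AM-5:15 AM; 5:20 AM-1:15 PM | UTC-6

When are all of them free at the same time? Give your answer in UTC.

Wiremu in UTC: 08:00-09:25, 12:40-19:45 (add 6h to convert from UTC-6).
Ines in UTC: 08:50-11:10, 14:45-19:45 (add 6h to convert from UTC-6).
Oona in UTC: 08:00-09:25, 10:30-10:40, 14:45-15:10, 15:25-19:45 (add 4h to convert from UTC-4).
Omar in UTC: 08:00-11:10, 12:55-14:45, 14:50-20:00 (add 6h to convert from UTC-6).
Ravi in UTC: 08:40-11:15, 11:20-19:15 (add 6h to convert from UTC-6).
Wiremu ∩ Ines: 08:50-09:25, 14:45-19:45.
Wiremu ∩ Ines ∩ Oona: 08:50-09:25, 14:45-15:10, 15:25-19:45.
Wiremu ∩ Ines ∩ Oona ∩ Omar: 08:50-09:25, 14:50-15:10, 15:25-19:45.
Wiremu ∩ Ines ∩ Oona ∩ Omar ∩ Ravi: 08:50-09:25, 14:50-15:10, 15:25-19:15.
Those are the intersection windows.

08:50-09:25, 14:50-15:10, 15:25-19:15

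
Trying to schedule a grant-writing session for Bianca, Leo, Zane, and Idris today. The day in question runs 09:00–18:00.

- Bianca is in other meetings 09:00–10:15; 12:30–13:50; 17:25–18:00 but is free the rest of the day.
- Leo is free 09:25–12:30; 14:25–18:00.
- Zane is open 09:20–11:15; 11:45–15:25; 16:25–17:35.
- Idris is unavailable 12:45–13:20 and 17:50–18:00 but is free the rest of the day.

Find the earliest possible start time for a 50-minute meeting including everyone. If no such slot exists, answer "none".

10:15

Bianca free: 10:15-12:30, 13:50-17:25 (invert busy blocks within the working day).
Leo free: 09:25-12:30, 14:25-18:00.
Zane free: 09:20-11:15, 11:45-15:25, 16:25-17:35.
Idris free: 09:00-12:45, 13:20-17:50 (invert busy blocks within the working day).
Bianca ∩ Leo: 10:15-12:30, 14:25-17:25.
Bianca ∩ Leo ∩ Zane: 10:15-11:15, 11:45-12:30, 14:25-15:25, 16:25-17:25.
Bianca ∩ Leo ∩ Zane ∩ Idris: 10:15-11:15, 11:45-12:30, 14:25-15:25, 16:25-17:25.
The first common window of at least 50 minutes is 10:15-11:15, so the earliest start is 10:15.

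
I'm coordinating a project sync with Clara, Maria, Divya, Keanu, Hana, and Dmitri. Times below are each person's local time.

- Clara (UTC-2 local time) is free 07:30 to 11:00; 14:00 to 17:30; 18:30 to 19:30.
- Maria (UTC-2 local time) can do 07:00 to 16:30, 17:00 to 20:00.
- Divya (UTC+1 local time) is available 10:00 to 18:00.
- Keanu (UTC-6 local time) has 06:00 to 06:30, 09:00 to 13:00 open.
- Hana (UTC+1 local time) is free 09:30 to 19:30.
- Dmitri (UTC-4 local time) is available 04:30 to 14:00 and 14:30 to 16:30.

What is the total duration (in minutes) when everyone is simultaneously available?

90

Clara in UTC: 09:30-13:00, 16:00-19:30, 20:30-21:30 (add 2h to convert from UTC-2).
Maria in UTC: 09:00-18:30, 19:00-22:00 (add 2h to convert from UTC-2).
Divya in UTC: 09:00-17:00 (subtract 1h to convert from UTC+1).
Keanu in UTC: 12:00-12:30, 15:00-19:00 (add 6h to convert from UTC-6).
Hana in UTC: 08:30-18:30 (subtract 1h to convert from UTC+1).
Dmitri in UTC: 08:30-18:00, 18:30-20:30 (add 4h to convert from UTC-4).
Clara ∩ Maria: 09:30-13:00, 16:00-18:30, 19:00-19:30, 20:30-21:30.
Clara ∩ Maria ∩ Divya: 09:30-13:00, 16:00-17:00.
Clara ∩ Maria ∩ Divya ∩ Keanu: 12:00-12:30, 16:00-17:00.
Clara ∩ Maria ∩ Divya ∩ Keanu ∩ Hana: 12:00-12:30, 16:00-17:00.
Clara ∩ Maria ∩ Divya ∩ Keanu ∩ Hana ∩ Dmitri: 12:00-12:30, 16:00-17:00.
So the common availability across everyone is 12:00-12:30, 16:00-17:00.
Summing the common windows: 30 + 60 = 90 minutes.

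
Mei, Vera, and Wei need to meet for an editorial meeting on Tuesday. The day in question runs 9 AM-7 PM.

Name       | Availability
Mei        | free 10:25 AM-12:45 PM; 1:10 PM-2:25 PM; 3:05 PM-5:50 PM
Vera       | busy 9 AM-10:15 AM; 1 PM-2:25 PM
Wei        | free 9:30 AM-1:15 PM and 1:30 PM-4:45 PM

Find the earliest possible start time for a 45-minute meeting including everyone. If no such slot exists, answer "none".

Mei free: 10:25-12:45, 13:10-14:25, 15:05-17:50.
Vera free: 10:15-13:00, 14:25-19:00 (invert busy blocks within the working day).
Wei free: 09:30-13:15, 13:30-16:45.
Mei ∩ Vera: 10:25-12:45, 15:05-17:50.
Mei ∩ Vera ∩ Wei: 10:25-12:45, 15:05-16:45.
So the common availability across everyone is 10:25-12:45, 15:05-16:45.
The first common window of at least 45 minutes is 10:25-12:45, so the earliest start is 10:25.

10:25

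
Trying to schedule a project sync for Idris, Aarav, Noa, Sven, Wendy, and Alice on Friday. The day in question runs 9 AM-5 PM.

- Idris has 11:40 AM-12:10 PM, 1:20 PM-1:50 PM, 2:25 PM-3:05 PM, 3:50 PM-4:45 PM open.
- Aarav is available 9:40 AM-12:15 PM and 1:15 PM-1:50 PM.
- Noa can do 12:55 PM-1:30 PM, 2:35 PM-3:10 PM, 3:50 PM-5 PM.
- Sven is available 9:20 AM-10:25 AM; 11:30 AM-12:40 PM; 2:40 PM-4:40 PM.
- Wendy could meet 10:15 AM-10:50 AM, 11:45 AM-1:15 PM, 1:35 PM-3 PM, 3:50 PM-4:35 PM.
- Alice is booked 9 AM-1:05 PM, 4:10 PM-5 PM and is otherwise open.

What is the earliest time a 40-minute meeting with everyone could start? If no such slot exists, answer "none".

Idris free: 11:40-12:10, 13:20-13:50, 14:25-15:05, 15:50-16:45.
Aarav free: 09:40-12:15, 13:15-13:50.
Noa free: 12:55-13:30, 14:35-15:10, 15:50-17:00.
Sven free: 09:20-10:25, 11:30-12:40, 14:40-16:40.
Wendy free: 10:15-10:50, 11:45-13:15, 13:35-15:00, 15:50-16:35.
Alice free: 13:05-16:10 (invert busy blocks within the working day).
Idris ∩ Aarav: 11:40-12:10, 13:20-13:50.
Idris ∩ Aarav ∩ Noa: 13:20-13:30.
Idris ∩ Aarav ∩ Noa ∩ Sven: ∅.
Idris ∩ Aarav ∩ Noa ∩ Sven ∩ Wendy: ∅.
Idris ∩ Aarav ∩ Noa ∩ Sven ∩ Wendy ∩ Alice: ∅.
There is no time when everyone is free.
No common window is at least 40 minutes long.

none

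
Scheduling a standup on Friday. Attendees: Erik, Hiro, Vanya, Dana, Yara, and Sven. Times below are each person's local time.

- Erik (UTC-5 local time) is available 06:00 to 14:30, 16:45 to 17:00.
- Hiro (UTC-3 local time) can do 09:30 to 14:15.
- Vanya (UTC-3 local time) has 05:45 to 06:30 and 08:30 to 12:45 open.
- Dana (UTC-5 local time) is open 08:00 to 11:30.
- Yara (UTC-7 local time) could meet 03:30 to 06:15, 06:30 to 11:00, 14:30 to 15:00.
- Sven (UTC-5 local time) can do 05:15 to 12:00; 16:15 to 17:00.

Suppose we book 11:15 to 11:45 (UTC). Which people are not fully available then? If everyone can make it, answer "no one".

Erik in UTC: 11:00-19:30, 21:45-22:00 (add 5h to convert from UTC-5).
Hiro in UTC: 12:30-17:15 (add 3h to convert from UTC-3).
Vanya in UTC: 08:45-09:30, 11:30-15:45 (add 3h to convert from UTC-3).
Dana in UTC: 13:00-16:30 (add 5h to convert from UTC-5).
Yara in UTC: 10:30-13:15, 13:30-18:00, 21:30-22:00 (add 7h to convert from UTC-7).
Sven in UTC: 10:15-17:00, 21:15-22:00 (add 5h to convert from UTC-5).
Erik: free for 11:15-11:45. Hiro: not fully free for 11:15-11:45. Vanya: not fully free for 11:15-11:45. Dana: not fully free for 11:15-11:45. Yara: free for 11:15-11:45. Sven: free for 11:15-11:45.

Dana, Hiro, Vanya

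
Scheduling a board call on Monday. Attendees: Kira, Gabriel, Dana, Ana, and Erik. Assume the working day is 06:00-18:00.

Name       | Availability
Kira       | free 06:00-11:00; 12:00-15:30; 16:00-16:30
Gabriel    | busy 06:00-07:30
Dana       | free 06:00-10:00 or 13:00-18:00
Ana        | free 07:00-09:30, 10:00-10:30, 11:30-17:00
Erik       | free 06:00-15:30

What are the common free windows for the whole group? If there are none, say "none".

07:30-09:30, 13:00-15:30

Kira free: 06:00-11:00, 12:00-15:30, 16:00-16:30.
Gabriel free: 07:30-18:00 (invert busy blocks within the working day).
Dana free: 06:00-10:00, 13:00-18:00.
Ana free: 07:00-09:30, 10:00-10:30, 11:30-17:00.
Erik free: 06:00-15:30.
Kira ∩ Gabriel: 07:30-11:00, 12:00-15:30, 16:00-16:30.
Kira ∩ Gabriel ∩ Dana: 07:30-10:00, 13:00-15:30, 16:00-16:30.
Kira ∩ Gabriel ∩ Dana ∩ Ana: 07:30-09:30, 13:00-15:30, 16:00-16:30.
Kira ∩ Gabriel ∩ Dana ∩ Ana ∩ Erik: 07:30-09:30, 13:00-15:30.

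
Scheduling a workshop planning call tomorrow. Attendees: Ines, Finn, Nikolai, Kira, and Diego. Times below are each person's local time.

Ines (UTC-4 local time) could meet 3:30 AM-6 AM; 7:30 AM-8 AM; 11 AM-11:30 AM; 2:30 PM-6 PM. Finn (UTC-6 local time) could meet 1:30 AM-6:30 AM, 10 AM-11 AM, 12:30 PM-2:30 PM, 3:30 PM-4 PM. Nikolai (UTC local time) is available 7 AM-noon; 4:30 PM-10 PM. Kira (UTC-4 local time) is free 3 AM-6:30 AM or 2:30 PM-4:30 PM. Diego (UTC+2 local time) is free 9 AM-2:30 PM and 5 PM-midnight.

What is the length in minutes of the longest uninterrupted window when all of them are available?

150

Ines in UTC: 07:30-10:00, 11:30-12:00, 15:00-15:30, 18:30-22:00 (add 4h to convert from UTC-4).
Finn in UTC: 07:30-12:30, 16:00-17:00, 18:30-20:30, 21:30-22:00 (add 6h to convert from UTC-6).
Nikolai in UTC: 07:00-12:00, 16:30-22:00.
Kira in UTC: 07:00-10:30, 18:30-20:30 (add 4h to convert from UTC-4).
Diego in UTC: 07:00-12:30, 15:00-22:00 (subtract 2h to convert from UTC+2).
Ines ∩ Finn: 07:30-10:00, 11:30-12:00, 18:30-20:30, 21:30-22:00.
Ines ∩ Finn ∩ Nikolai: 07:30-10:00, 11:30-12:00, 18:30-20:30, 21:30-22:00.
Ines ∩ Finn ∩ Nikolai ∩ Kira: 07:30-10:00, 18:30-20:30.
Ines ∩ Finn ∩ Nikolai ∩ Kira ∩ Diego: 07:30-10:00, 18:30-20:30.
The longest is 07:30-10:00 at 150 minutes.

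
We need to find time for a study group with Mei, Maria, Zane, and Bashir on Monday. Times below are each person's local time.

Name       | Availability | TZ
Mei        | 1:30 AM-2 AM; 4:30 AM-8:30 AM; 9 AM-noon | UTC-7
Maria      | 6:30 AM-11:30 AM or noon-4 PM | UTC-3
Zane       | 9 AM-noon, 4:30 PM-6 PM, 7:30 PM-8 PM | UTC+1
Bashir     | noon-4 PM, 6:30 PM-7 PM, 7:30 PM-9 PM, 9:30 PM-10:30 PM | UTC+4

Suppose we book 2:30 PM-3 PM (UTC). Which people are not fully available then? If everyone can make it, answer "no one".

Mei in UTC: 08:30-09:00, 11:30-15:30, 16:00-19:00 (add 7h to convert from UTC-7).
Maria in UTC: 09:30-14:30, 15:00-19:00 (add 3h to convert from UTC-3).
Zane in UTC: 08:00-11:00, 15:30-17:00, 18:30-19:00 (subtract 1h to convert from UTC+1).
Bashir in UTC: 08:00-12:00, 14:30-15:00, 15:30-17:00, 17:30-18:30 (subtract 4h to convert from UTC+4).
Mei: free for 14:30-15:00. Maria: not fully free for 14:30-15:00. Zane: not fully free for 14:30-15:00. Bashir: free for 14:30-15:00.

Maria, Zane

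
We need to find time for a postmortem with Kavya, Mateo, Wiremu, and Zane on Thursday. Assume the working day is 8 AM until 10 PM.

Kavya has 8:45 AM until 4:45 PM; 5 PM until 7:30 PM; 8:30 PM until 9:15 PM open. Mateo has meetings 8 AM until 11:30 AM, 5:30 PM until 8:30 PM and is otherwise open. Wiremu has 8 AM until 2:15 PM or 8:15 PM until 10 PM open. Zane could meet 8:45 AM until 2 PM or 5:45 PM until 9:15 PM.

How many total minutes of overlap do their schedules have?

Kavya free: 08:45-16:45, 17:00-19:30, 20:30-21:15.
Mateo free: 11:30-17:30, 20:30-22:00 (invert busy blocks within the working day).
Wiremu free: 08:00-14:15, 20:15-22:00.
Zane free: 08:45-14:00, 17:45-21:15.
Kavya ∩ Mateo: 11:30-16:45, 17:00-17:30, 20:30-21:15.
Kavya ∩ Mateo ∩ Wiremu: 11:30-14:15, 20:30-21:15.
Kavya ∩ Mateo ∩ Wiremu ∩ Zane: 11:30-14:00, 20:30-21:15.
Summing the common windows: 150 + 45 = 195 minutes.

195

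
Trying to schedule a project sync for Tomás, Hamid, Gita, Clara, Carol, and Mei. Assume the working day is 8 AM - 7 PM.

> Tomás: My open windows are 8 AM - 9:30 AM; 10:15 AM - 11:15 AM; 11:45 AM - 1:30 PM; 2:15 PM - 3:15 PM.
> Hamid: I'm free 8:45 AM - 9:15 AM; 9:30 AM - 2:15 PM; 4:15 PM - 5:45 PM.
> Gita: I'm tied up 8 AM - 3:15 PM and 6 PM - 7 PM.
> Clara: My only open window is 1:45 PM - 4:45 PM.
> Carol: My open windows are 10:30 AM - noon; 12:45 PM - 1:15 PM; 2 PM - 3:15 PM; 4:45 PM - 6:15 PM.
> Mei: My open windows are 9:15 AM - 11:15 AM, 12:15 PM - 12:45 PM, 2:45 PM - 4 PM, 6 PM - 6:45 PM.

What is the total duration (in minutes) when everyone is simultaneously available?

Tomás free: 08:00-09:30, 10:15-11:15, 11:45-13:30, 14:15-15:15.
Hamid free: 08:45-09:15, 09:30-14:15, 16:15-17:45.
Gita free: 15:15-18:00 (invert busy blocks within the working day).
Clara free: 13:45-16:45.
Carol free: 10:30-12:00, 12:45-13:15, 14:00-15:15, 16:45-18:15.
Mei free: 09:15-11:15, 12:15-12:45, 14:45-16:00, 18:00-18:45.
Tomás ∩ Hamid: 08:45-09:15, 10:15-11:15, 11:45-13:30.
Tomás ∩ Hamid ∩ Gita: ∅.
Tomás ∩ Hamid ∩ Gita ∩ Clara: ∅.
Tomás ∩ Hamid ∩ Gita ∩ Clara ∩ Carol: ∅.
Tomás ∩ Hamid ∩ Gita ∩ Clara ∩ Carol ∩ Mei: ∅.
There is no time when everyone is free.
There is no common window, so the total is 0 minutes.

0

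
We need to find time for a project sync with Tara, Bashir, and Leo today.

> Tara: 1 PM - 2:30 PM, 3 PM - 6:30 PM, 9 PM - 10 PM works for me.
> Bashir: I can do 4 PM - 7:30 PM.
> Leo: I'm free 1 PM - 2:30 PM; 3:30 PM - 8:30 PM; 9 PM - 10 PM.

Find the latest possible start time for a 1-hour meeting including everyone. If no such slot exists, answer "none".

Tara ∩ Bashir: 16:00-18:30.
Tara ∩ Bashir ∩ Leo: 16:00-18:30.
The last common window of at least 60 minutes is 16:00-18:30; a 60-minute meeting can start as late as 17:30 and still end by 18:30.

17:30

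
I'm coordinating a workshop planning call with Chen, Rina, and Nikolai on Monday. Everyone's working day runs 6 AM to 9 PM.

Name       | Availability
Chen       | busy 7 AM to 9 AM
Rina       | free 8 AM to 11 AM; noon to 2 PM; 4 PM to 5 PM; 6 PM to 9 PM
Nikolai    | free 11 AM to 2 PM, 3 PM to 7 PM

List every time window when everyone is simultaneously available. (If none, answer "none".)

12:00-14:00, 16:00-17:00, 18:00-19:00

Chen free: 06:00-07:00, 09:00-21:00 (invert busy blocks within the working day).
Rina free: 08:00-11:00, 12:00-14:00, 16:00-17:00, 18:00-21:00.
Nikolai free: 11:00-14:00, 15:00-19:00.
Chen ∩ Rina: 09:00-11:00, 12:00-14:00, 16:00-17:00, 18:00-21:00.
Chen ∩ Rina ∩ Nikolai: 12:00-14:00, 16:00-17:00, 18:00-19:00.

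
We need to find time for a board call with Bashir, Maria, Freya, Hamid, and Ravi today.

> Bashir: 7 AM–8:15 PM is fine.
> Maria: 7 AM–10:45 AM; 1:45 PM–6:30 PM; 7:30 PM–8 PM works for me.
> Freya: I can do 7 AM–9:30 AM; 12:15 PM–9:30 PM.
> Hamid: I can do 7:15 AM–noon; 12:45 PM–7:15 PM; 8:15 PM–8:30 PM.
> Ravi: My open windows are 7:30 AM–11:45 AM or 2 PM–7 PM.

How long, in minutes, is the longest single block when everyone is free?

Bashir ∩ Maria: 07:00-10:45, 13:45-18:30, 19:30-20:00.
Bashir ∩ Maria ∩ Freya: 07:00-09:30, 13:45-18:30, 19:30-20:00.
Bashir ∩ Maria ∩ Freya ∩ Hamid: 07:15-09:30, 13:45-18:30.
Bashir ∩ Maria ∩ Freya ∩ Hamid ∩ Ravi: 07:30-09:30, 14:00-18:30.
The longest is 14:00-18:30 at 270 minutes.

270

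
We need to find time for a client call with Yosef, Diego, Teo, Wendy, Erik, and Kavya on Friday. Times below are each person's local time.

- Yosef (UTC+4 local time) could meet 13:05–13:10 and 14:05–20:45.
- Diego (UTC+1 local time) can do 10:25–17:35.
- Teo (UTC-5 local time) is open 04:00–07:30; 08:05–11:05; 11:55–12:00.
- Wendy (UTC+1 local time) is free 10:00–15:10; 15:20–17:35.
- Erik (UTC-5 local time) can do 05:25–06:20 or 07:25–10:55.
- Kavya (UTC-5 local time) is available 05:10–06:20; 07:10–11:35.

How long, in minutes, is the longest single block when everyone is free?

95

Yosef in UTC: 09:05-09:10, 10:05-16:45 (subtract 4h to convert from UTC+4).
Diego in UTC: 09:25-16:35 (subtract 1h to convert from UTC+1).
Teo in UTC: 09:00-12:30, 13:05-16:05, 16:55-17:00 (add 5h to convert from UTC-5).
Wendy in UTC: 09:00-14:10, 14:20-16:35 (subtract 1h to convert from UTC+1).
Erik in UTC: 10:25-11:20, 12:25-15:55 (add 5h to convert from UTC-5).
Kavya in UTC: 10:10-11:20, 12:10-16:35 (add 5h to convert from UTC-5).
Yosef ∩ Diego: 10:05-16:35.
Yosef ∩ Diego ∩ Teo: 10:05-12:30, 13:05-16:05.
Yosef ∩ Diego ∩ Teo ∩ Wendy: 10:05-12:30, 13:05-14:10, 14:20-16:05.
Yosef ∩ Diego ∩ Teo ∩ Wendy ∩ Erik: 10:25-11:20, 12:25-12:30, 13:05-14:10, 14:20-15:55.
Yosef ∩ Diego ∩ Teo ∩ Wendy ∩ Erik ∩ Kavya: 10:25-11:20, 12:25-12:30, 13:05-14:10, 14:20-15:55.
Those are the intersection windows.
The longest is 14:20-15:55 at 95 minutes.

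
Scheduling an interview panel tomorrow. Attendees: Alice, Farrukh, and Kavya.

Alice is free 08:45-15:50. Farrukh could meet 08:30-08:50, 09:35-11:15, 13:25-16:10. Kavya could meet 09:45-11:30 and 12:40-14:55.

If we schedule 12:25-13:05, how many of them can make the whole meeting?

1

Alice can make the full 12:25-13:05 slot — that's 1.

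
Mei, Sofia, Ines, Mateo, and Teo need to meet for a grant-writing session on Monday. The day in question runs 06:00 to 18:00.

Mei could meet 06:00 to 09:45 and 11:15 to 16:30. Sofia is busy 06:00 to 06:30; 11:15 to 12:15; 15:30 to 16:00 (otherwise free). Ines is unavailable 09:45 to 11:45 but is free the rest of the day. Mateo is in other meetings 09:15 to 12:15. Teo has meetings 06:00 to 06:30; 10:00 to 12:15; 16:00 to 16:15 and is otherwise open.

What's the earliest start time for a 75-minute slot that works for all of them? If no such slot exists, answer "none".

Mei free: 06:00-09:45, 11:15-16:30.
Sofia free: 06:30-11:15, 12:15-15:30, 16:00-18:00 (invert busy blocks within the working day).
Ines free: 06:00-09:45, 11:45-18:00 (invert busy blocks within the working day).
Mateo free: 06:00-09:15, 12:15-18:00 (invert busy blocks within the working day).
Teo free: 06:30-10:00, 12:15-16:00, 16:15-18:00 (invert busy blocks within the working day).
Mei ∩ Sofia: 06:30-09:45, 12:15-15:30, 16:00-16:30.
Mei ∩ Sofia ∩ Ines: 06:30-09:45, 12:15-15:30, 16:00-16:30.
Mei ∩ Sofia ∩ Ines ∩ Mateo: 06:30-09:15, 12:15-15:30, 16:00-16:30.
Mei ∩ Sofia ∩ Ines ∩ Mateo ∩ Teo: 06:30-09:15, 12:15-15:30, 16:15-16:30.
The first common window of at least 75 minutes is 06:30-09:15, so the earliest start is 06:30.

06:30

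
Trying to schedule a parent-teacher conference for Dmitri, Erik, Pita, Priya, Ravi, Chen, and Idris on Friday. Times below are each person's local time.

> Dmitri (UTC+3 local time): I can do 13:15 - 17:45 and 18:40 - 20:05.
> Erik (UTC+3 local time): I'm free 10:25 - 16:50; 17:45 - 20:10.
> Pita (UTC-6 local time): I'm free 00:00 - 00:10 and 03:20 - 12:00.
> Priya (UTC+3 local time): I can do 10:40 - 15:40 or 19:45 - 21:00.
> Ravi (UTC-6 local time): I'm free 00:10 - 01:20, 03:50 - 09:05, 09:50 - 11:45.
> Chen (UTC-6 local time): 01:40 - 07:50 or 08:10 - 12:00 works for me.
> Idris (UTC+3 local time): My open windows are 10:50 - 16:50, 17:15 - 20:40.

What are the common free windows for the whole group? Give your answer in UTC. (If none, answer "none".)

Dmitri in UTC: 10:15-14:45, 15:40-17:05 (subtract 3h to convert from UTC+3).
Erik in UTC: 07:25-13:50, 14:45-17:10 (subtract 3h to convert from UTC+3).
Pita in UTC: 06:00-06:10, 09:20-18:00 (add 6h to convert from UTC-6).
Priya in UTC: 07:40-12:40, 16:45-18:00 (subtract 3h to convert from UTC+3).
Ravi in UTC: 06:10-07:20, 09:50-15:05, 15:50-17:45 (add 6h to convert from UTC-6).
Chen in UTC: 07:40-13:50, 14:10-18:00 (add 6h to convert from UTC-6).
Idris in UTC: 07:50-13:50, 14:15-17:40 (subtract 3h to convert from UTC+3).
Dmitri ∩ Erik: 10:15-13:50, 15:40-17:05.
Dmitri ∩ Erik ∩ Pita: 10:15-13:50, 15:40-17:05.
Dmitri ∩ Erik ∩ Pita ∩ Priya: 10:15-12:40, 16:45-17:05.
Dmitri ∩ Erik ∩ Pita ∩ Priya ∩ Ravi: 10:15-12:40, 16:45-17:05.
Dmitri ∩ Erik ∩ Pita ∩ Priya ∩ Ravi ∩ Chen: 10:15-12:40, 16:45-17:05.
Dmitri ∩ Erik ∩ Pita ∩ Priya ∩ Ravi ∩ Chen ∩ Idris: 10:15-12:40, 16:45-17:05.
So the common availability across everyone is 10:15-12:40, 16:45-17:05.

10:15-12:40, 16:45-17:05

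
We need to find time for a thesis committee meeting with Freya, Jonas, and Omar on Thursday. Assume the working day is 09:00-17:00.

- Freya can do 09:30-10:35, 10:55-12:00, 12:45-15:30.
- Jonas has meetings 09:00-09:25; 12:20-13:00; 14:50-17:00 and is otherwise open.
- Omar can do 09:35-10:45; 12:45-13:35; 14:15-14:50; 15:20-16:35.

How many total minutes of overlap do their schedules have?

130

Freya free: 09:30-10:35, 10:55-12:00, 12:45-15:30.
Jonas free: 09:25-12:20, 13:00-14:50 (invert busy blocks within the working day).
Omar free: 09:35-10:45, 12:45-13:35, 14:15-14:50, 15:20-16:35.
Freya ∩ Jonas: 09:30-10:35, 10:55-12:00, 13:00-14:50.
Freya ∩ Jonas ∩ Omar: 09:35-10:35, 13:00-13:35, 14:15-14:50.
Summing the common windows: 60 + 35 + 35 = 130 minutes.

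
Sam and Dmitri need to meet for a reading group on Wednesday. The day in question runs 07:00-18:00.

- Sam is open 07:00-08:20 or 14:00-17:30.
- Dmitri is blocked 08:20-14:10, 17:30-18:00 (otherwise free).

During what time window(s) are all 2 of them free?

07:00-08:20, 14:10-17:30

Sam free: 07:00-08:20, 14:00-17:30.
Dmitri free: 07:00-08:20, 14:10-17:30 (invert busy blocks within the working day).
Sam ∩ Dmitri: 07:00-08:20, 14:10-17:30.
So the common availability across everyone is 07:00-08:20, 14:10-17:30.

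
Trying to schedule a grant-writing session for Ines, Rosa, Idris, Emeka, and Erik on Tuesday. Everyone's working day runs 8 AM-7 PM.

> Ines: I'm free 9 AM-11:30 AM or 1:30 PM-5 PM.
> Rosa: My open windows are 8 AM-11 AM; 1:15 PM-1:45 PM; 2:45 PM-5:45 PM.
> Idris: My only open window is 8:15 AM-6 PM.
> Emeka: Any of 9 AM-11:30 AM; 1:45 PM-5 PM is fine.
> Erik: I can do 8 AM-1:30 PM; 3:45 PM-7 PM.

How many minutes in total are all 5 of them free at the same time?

195

Ines ∩ Rosa: 09:00-11:00, 13:30-13:45, 14:45-17:00.
Ines ∩ Rosa ∩ Idris: 09:00-11:00, 13:30-13:45, 14:45-17:00.
Ines ∩ Rosa ∩ Idris ∩ Emeka: 09:00-11:00, 14:45-17:00.
Ines ∩ Rosa ∩ Idris ∩ Emeka ∩ Erik: 09:00-11:00, 15:45-17:00.
Summing the common windows: 120 + 75 = 195 minutes.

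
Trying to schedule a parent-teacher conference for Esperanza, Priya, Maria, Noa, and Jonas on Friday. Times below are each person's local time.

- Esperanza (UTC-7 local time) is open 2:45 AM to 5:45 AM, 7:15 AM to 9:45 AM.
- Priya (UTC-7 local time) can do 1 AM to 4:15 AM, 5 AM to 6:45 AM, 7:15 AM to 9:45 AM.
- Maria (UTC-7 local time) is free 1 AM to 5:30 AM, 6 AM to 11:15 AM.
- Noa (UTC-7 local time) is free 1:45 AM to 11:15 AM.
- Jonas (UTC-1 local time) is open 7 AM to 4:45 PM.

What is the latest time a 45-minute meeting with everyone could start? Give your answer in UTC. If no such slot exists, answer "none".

Esperanza in UTC: 09:45-12:45, 14:15-16:45 (add 7h to convert from UTC-7).
Priya in UTC: 08:00-11:15, 12:00-13:45, 14:15-16:45 (add 7h to convert from UTC-7).
Maria in UTC: 08:00-12:30, 13:00-18:15 (add 7h to convert from UTC-7).
Noa in UTC: 08:45-18:15 (add 7h to convert from UTC-7).
Jonas in UTC: 08:00-17:45 (add 1h to convert from UTC-1).
Esperanza ∩ Priya: 09:45-11:15, 12:00-12:45, 14:15-16:45.
Esperanza ∩ Priya ∩ Maria: 09:45-11:15, 12:00-12:30, 14:15-16:45.
Esperanza ∩ Priya ∩ Maria ∩ Noa: 09:45-11:15, 12:00-12:30, 14:15-16:45.
Esperanza ∩ Priya ∩ Maria ∩ Noa ∩ Jonas: 09:45-11:15, 12:00-12:30, 14:15-16:45.
The last common window of at least 45 minutes is 14:15-16:45; a 45-minute meeting can start as late as 16:00 and still end by 16:45.

16:00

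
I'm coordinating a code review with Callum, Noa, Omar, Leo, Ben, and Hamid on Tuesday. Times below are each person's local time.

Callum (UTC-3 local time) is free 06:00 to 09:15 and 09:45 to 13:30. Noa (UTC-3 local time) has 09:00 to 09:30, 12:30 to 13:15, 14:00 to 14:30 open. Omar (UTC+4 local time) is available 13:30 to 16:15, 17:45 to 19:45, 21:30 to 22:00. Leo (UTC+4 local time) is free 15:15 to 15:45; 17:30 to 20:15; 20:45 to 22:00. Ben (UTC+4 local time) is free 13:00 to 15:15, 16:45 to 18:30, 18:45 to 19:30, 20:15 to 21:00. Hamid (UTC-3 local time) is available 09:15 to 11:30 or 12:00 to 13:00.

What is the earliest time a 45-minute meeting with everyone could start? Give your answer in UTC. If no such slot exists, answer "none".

none

Callum in UTC: 09:00-12:15, 12:45-16:30 (add 3h to convert from UTC-3).
Noa in UTC: 12:00-12:30, 15:30-16:15, 17:00-17:30 (add 3h to convert from UTC-3).
Omar in UTC: 09:30-12:15, 13:45-15:45, 17:30-18:00 (subtract 4h to convert from UTC+4).
Leo in UTC: 11:15-11:45, 13:30-16:15, 16:45-18:00 (subtract 4h to convert from UTC+4).
Ben in UTC: 09:00-11:15, 12:45-14:30, 14:45-15:30, 16:15-17:00 (subtract 4h to convert from UTC+4).
Hamid in UTC: 12:15-14:30, 15:00-16:00 (add 3h to convert from UTC-3).
Callum ∩ Noa: 12:00-12:15, 15:30-16:15.
Callum ∩ Noa ∩ Omar: 12:00-12:15, 15:30-15:45.
Callum ∩ Noa ∩ Omar ∩ Leo: 15:30-15:45.
Callum ∩ Noa ∩ Omar ∩ Leo ∩ Ben: ∅.
Callum ∩ Noa ∩ Omar ∩ Leo ∩ Ben ∩ Hamid: ∅.
There is no time when everyone is free.
No common window is at least 45 minutes long.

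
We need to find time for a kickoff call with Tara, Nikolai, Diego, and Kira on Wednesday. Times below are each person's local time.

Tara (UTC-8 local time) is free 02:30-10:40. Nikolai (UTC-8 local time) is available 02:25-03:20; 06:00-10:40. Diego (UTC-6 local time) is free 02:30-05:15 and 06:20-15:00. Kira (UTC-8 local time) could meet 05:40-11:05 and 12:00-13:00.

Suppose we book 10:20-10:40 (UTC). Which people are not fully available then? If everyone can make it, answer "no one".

Kira, Nikolai, Tara

Tara in UTC: 10:30-18:40 (add 8h to convert from UTC-8).
Nikolai in UTC: 10:25-11:20, 14:00-18:40 (add 8h to convert from UTC-8).
Diego in UTC: 08:30-11:15, 12:20-21:00 (add 6h to convert from UTC-6).
Kira in UTC: 13:40-19:05, 20:00-21:00 (add 8h to convert from UTC-8).
Tara: not fully free for 10:20-10:40. Nikolai: not fully free for 10:20-10:40. Diego: free for 10:20-10:40. Kira: not fully free for 10:20-10:40.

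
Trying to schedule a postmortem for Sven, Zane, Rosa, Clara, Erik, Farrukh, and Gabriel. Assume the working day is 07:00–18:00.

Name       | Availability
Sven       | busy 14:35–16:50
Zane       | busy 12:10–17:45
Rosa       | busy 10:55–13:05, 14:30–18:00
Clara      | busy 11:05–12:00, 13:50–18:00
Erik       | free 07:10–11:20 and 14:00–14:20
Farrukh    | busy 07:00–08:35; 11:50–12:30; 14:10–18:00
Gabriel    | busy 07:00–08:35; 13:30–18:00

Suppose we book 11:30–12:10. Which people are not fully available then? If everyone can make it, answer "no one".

Clara, Erik, Farrukh, Rosa

Sven free: 07:00-14:35, 16:50-18:00 (invert busy blocks within the working day).
Zane free: 07:00-12:10, 17:45-18:00 (invert busy blocks within the working day).
Rosa free: 07:00-10:55, 13:05-14:30 (invert busy blocks within the working day).
Clara free: 07:00-11:05, 12:00-13:50 (invert busy blocks within the working day).
Erik free: 07:10-11:20, 14:00-14:20.
Farrukh free: 08:35-11:50, 12:30-14:10 (invert busy blocks within the working day).
Gabriel free: 08:35-13:30 (invert busy blocks within the working day).
Sven: free for 11:30-12:10. Zane: free for 11:30-12:10. Rosa: not fully free for 11:30-12:10. Clara: not fully free for 11:30-12:10. Erik: not fully free for 11:30-12:10. Farrukh: not fully free for 11:30-12:10. Gabriel: free for 11:30-12:10.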